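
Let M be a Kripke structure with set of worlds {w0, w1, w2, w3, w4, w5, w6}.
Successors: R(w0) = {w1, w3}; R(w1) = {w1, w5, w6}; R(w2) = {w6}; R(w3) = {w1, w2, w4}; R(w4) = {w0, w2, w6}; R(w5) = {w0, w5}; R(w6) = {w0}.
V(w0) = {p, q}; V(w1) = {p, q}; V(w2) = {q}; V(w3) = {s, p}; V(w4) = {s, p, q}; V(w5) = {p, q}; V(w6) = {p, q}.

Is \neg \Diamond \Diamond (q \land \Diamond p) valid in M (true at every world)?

Let φ = \neg \Diamond \Diamond (q \land \Diamond p). Evaluate φ at each world:
  w0 (successors {w1, w3}): φ is false.
  w1 (successors {w1, w5, w6}): φ is false.
  w2 (successors {w6}): φ is false.
  w3 (successors {w1, w2, w4}): φ is false.
  w4 (successors {w0, w2, w6}): φ is false.
  w5 (successors {w0, w5}): φ is false.
  w6 (successors {w0}): φ is false.
Detail at w0 (counterexample):
  At w0: \Diamond \Diamond (q \land \Diamond p) is true, so \neg \Diamond \Diamond (q \land \Diamond p) is false.
    At w0: \Diamond \Diamond (q \land \Diamond p) requires \Diamond (q \land \Diamond p) at some successor in {w1, w3}.
      \Diamond (q \land \Diamond p) holds at w1, so \Diamond \Diamond (q \land \Diamond p) is true at w0.

No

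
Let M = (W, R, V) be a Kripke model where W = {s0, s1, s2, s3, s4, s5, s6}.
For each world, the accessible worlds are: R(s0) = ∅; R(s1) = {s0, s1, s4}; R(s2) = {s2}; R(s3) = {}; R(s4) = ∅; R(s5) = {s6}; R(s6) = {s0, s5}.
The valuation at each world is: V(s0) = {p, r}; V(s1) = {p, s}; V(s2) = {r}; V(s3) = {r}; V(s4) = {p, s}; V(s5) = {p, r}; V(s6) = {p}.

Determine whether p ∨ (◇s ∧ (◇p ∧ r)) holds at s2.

No

Recall that ◇ψ holds at a world iff ψ holds at some accessible world.
At s2: p is false, ◇s ∧ (◇p ∧ r) is false, so p ∨ (◇s ∧ (◇p ∧ r)) is false.
  At s2: ◇s is false, ◇p ∧ r is false, so ◇s ∧ (◇p ∧ r) is false.
    At s2: ◇s requires s at some successor in {s2}.
      At s2: s is false.
    So ◇s is false at s2.
    At s2: ◇p is false, r is true, so ◇p ∧ r is false.
      At s2: ◇p requires p at some successor in {s2}.
        At s2: p is false.
      So ◇p is false at s2.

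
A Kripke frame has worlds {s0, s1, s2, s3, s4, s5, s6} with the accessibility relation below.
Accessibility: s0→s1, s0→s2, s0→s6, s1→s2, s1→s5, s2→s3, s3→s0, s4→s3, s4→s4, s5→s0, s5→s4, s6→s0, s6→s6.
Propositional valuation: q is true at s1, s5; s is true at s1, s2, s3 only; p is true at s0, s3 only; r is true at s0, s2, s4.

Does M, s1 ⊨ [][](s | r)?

At s1: [][](s | r) requires [](s | r) at every successor {s2, s5}.
    At s2: [](s | r) requires s | r at every successor {s3}.
      At s3: s | r is true.
    So [](s | r) is true at s2.
    At s5: [](s | r) requires s | r at every successor {s0, s4}.
      At s0: s | r is true.
      At s4: s | r is true.
    So [](s | r) is true at s5.
So [][](s | r) is true at s1.

Yes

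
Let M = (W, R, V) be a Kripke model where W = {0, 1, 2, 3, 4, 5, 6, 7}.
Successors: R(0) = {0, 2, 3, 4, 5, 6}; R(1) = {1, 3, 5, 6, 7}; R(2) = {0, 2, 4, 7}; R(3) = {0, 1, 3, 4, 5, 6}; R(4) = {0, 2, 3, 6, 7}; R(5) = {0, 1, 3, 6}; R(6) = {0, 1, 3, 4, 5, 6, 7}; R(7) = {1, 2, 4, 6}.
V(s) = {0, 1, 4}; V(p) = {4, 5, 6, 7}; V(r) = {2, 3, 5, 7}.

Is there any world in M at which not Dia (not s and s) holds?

Yes

Let φ = not Dia (not s and s). Evaluate φ at each world:
  0 (successors {0, 2, 3, 4, 5, 6}): φ is true.
  1 (successors {1, 3, 5, 6, 7}): φ is true.
  2 (successors {0, 2, 4, 7}): φ is true.
  3 (successors {0, 1, 3, 4, 5, 6}): φ is true.
  4 (successors {0, 2, 3, 6, 7}): φ is true.
  5 (successors {0, 1, 3, 6}): φ is true.
  6 (successors {0, 1, 3, 4, 5, 6, 7}): φ is true.
  7 (successors {1, 2, 4, 6}): φ is true.
Detail at 0 (witness):
  At 0: Dia (not s and s) is false, so not Dia (not s and s) is true.
    At 0: Dia (not s and s) requires not s and s at some successor in {0, 2, 3, 4, 5, 6}.
      At 0: not s and s is false.
      At 2: not s and s is false.
      At 3: not s and s is false.
      At 4: not s and s is false.
      At 5: not s and s is false.
      At 6: not s and s is false.
    So Dia (not s and s) is false at 0.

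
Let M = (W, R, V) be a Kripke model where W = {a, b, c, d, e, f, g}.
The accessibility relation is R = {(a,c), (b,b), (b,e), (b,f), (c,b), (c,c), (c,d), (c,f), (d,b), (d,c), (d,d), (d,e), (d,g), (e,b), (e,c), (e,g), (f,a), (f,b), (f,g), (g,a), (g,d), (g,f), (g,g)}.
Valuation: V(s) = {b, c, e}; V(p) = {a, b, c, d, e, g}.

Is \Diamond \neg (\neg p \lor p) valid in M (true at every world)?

No

Let φ = \Diamond \neg (\neg p \lor p). Evaluate φ at each world:
  a (successors {c}): φ is false.
  b (successors {b, e, f}): φ is false.
  c (successors {b, c, d, f}): φ is false.
  d (successors {b, c, d, e, g}): φ is false.
  e (successors {b, c, g}): φ is false.
  f (successors {a, b, g}): φ is false.
  g (successors {a, d, f, g}): φ is false.
Detail at a (counterexample):
  At a: \Diamond \neg (\neg p \lor p) requires \neg (\neg p \lor p) at some successor in {c}.
    At c: \neg (\neg p \lor p) is false.
  So \Diamond \neg (\neg p \lor p) is false at a.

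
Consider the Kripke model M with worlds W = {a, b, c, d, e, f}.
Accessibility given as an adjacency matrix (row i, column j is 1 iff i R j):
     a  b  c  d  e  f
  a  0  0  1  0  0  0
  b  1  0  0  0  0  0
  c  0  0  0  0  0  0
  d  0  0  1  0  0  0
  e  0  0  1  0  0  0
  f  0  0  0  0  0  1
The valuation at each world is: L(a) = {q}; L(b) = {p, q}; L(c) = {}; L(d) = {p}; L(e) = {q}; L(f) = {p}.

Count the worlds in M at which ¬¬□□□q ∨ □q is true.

Let φ = ¬¬□□□q ∨ □q. Evaluate φ at each world:
  a (successors {c}): φ is true.
  b (successors {a}): φ is true.
  c (successors ∅): φ is true.
  d (successors {c}): φ is true.
  e (successors {c}): φ is true.
  f (successors {f}): φ is false.
For instance, at e:
  At e: ¬¬□□□q is true, □q is false, so ¬¬□□□q ∨ □q is true.
    At e: ¬□□□q is false, so ¬¬□□□q is true.
      At e: □□□q is true, so ¬□□□q is false.
    At e: □q requires q at every successor {c}.
      q fails at c, so □q is false at e.
Satisfying worlds: {a, b, c, d, e}

5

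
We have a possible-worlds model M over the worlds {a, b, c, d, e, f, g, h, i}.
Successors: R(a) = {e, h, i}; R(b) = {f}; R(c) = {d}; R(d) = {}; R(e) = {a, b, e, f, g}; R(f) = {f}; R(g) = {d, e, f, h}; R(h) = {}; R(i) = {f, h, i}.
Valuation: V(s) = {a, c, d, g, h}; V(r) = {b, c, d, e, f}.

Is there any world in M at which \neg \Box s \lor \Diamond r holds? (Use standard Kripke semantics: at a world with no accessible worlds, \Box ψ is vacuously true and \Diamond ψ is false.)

Let φ = \neg \Box s \lor \Diamond r. Evaluate φ at each world:
  a (successors {e, h, i}): φ is true.
  b (successors {f}): φ is true.
  c (successors {d}): φ is true.
  d (successors ∅): φ is false.
  e (successors {a, b, e, f, g}): φ is true.
  f (successors {f}): φ is true.
  g (successors {d, e, f, h}): φ is true.
  h (successors ∅): φ is false.
  i (successors {f, h, i}): φ is true.
Detail at a (witness):
  At a: \neg \Box s is true, \Diamond r is true, so \neg \Box s \lor \Diamond r is true.
    At a: \Box s is false, so \neg \Box s is true.
      At a: \Box s requires s at every successor {e, h, i}.
        s fails at e, so \Box s is false at a.
    At a: \Diamond r requires r at some successor in {e, h, i}.
      r holds at e, so \Diamond r is true at a.

Yes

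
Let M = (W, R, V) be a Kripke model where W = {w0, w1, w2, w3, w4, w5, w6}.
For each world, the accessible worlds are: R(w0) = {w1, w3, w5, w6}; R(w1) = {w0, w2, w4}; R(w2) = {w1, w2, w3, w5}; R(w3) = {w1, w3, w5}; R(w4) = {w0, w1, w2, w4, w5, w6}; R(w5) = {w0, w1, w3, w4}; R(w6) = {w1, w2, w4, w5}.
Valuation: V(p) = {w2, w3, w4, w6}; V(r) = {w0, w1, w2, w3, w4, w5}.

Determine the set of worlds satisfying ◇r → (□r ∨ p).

Let φ = ◇r → (□r ∨ p). Evaluate φ at each world:
  w0 (successors {w1, w3, w5, w6}): φ is false.
  w1 (successors {w0, w2, w4}): φ is true.
  w2 (successors {w1, w2, w3, w5}): φ is true.
  w3 (successors {w1, w3, w5}): φ is true.
  w4 (successors {w0, w1, w2, w4, w5, w6}): φ is true.
  w5 (successors {w0, w1, w3, w4}): φ is true.
  w6 (successors {w1, w2, w4, w5}): φ is true.
For instance, at w0:
  At w0: ◇r is true, □r ∨ p is false, so ◇r → (□r ∨ p) is false.
    At w0: ◇r requires r at some successor in {w1, w3, w5, w6}.
      r holds at w1, so ◇r is true at w0.
    At w0: □r is false, p is false, so □r ∨ p is false.
      At w0: □r requires r at every successor {w1, w3, w5, w6}.
        r fails at w6, so □r is false at w0.
Satisfying worlds: {w1, w2, w3, w4, w5, w6}

w1, w2, w3, w4, w5, w6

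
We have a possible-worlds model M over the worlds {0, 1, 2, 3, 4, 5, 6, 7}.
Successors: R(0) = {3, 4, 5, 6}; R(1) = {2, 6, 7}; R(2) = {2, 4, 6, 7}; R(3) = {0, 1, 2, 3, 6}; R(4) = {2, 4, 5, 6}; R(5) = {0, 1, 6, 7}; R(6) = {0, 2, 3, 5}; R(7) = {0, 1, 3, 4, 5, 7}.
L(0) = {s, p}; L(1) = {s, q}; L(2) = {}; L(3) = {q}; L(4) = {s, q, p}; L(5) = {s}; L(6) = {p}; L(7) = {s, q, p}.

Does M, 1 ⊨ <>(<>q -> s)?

Yes

At 1: <>(<>q -> s) requires <>q -> s at some successor in {2, 6, 7}.
  <>q -> s holds at 7, so <>(<>q -> s) is true at 1.
    At 7: <>q is true, s is true, so <>q -> s is true.
      At 7: <>q requires q at some successor in {0, 1, 3, 4, 5, 7}.
        q holds at 1, so <>q is true at 7.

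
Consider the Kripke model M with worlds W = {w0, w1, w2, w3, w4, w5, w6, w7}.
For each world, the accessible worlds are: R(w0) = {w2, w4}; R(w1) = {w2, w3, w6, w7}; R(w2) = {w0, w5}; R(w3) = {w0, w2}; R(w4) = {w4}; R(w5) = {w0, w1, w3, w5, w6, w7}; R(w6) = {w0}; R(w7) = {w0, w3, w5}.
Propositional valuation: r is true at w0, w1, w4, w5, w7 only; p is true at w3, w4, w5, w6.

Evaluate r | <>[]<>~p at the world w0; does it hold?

At w0: r is true, <>[]<>~p is true, so r | <>[]<>~p is true.
  At w0: <>[]<>~p requires []<>~p at some successor in {w2, w4}.
    []<>~p holds at w2, so <>[]<>~p is true at w0.
      At w2: []<>~p requires <>~p at every successor {w0, w5}.
        At w0: <>~p is true.
        At w5: <>~p is true.
      So []<>~p is true at w2.

Yes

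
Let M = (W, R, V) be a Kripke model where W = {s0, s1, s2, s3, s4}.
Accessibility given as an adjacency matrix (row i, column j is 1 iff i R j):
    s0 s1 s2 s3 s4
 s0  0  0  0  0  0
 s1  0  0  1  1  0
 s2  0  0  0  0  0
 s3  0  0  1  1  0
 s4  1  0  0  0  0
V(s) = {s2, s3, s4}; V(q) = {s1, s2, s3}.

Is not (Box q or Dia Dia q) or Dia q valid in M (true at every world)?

Let φ = not (Box q or Dia Dia q) or Dia q. Evaluate φ at each world:
  s0 (successors ∅): φ is false.
  s1 (successors {s2, s3}): φ is true.
  s2 (successors ∅): φ is false.
  s3 (successors {s2, s3}): φ is true.
  s4 (successors {s0}): φ is true.
Detail at s0 (counterexample):
  At s0: not (Box q or Dia Dia q) is false, Dia q is false, so not (Box q or Dia Dia q) or Dia q is false.
    At s0: Box q or Dia Dia q is true, so not (Box q or Dia Dia q) is false.
      At s0: Box q is true, Dia Dia q is false, so Box q or Dia Dia q is true.
    At s0: no accessible worlds, so Dia q is false.

No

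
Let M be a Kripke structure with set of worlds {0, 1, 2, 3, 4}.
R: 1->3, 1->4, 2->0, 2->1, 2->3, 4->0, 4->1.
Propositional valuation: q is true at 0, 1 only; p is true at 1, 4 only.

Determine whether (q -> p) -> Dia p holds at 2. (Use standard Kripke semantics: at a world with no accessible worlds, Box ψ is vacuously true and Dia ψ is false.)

Yes

At 2: q -> p is true, Dia p is true, so (q -> p) -> Dia p is true.
  At 2: Dia p requires p at some successor in {0, 1, 3}.
    p holds at 1, so Dia p is true at 2.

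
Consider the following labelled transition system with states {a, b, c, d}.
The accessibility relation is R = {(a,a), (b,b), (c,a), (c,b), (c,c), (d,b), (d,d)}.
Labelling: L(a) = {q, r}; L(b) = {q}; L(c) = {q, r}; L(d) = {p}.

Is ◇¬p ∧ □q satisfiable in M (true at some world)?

Recall that □ψ holds at a world iff ψ holds at every accessible world, and ◇ψ holds iff ψ holds at some accessible world.
Let φ = ◇¬p ∧ □q. Evaluate φ at each world:
  a (successors {a}): φ is true.
  b (successors {b}): φ is true.
  c (successors {a, b, c}): φ is true.
  d (successors {b, d}): φ is false.
Detail at a (witness):
  At a: ◇¬p is true, □q is true, so ◇¬p ∧ □q is true.
    At a: ◇¬p requires ¬p at some successor in {a}.
      ¬p holds at a, so ◇¬p is true at a.
    At a: □q requires q at every successor {a}.
      At a: q is true.
    So □q is true at a.

Yes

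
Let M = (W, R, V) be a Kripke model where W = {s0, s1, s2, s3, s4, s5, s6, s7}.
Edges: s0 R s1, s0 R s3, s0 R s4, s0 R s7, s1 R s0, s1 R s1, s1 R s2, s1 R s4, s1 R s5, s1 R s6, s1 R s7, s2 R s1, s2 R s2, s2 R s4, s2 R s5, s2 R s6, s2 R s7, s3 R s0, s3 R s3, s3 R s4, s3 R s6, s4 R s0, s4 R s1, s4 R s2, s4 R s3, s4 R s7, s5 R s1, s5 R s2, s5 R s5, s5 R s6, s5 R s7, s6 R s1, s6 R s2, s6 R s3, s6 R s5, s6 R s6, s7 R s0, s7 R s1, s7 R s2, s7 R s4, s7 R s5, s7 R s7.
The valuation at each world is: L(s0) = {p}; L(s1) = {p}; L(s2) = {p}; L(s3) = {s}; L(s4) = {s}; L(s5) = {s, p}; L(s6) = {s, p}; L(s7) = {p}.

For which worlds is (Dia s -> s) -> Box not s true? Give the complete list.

s0, s1, s2, s7

Let φ = (Dia s -> s) -> Box not s. Evaluate φ at each world:
  s0 (successors {s1, s3, s4, s7}): φ is true.
  s1 (successors {s0, s1, s2, s4, s5, s6, s7}): φ is true.
  s2 (successors {s1, s2, s4, s5, s6, s7}): φ is true.
  s3 (successors {s0, s3, s4, s6}): φ is false.
  s4 (successors {s0, s1, s2, s3, s7}): φ is false.
  s5 (successors {s1, s2, s5, s6, s7}): φ is false.
  s6 (successors {s1, s2, s3, s5, s6}): φ is false.
  s7 (successors {s0, s1, s2, s4, s5, s7}): φ is true.
For instance, at s0:
  At s0: Dia s -> s is false, Box not s is false, so (Dia s -> s) -> Box not s is true.
    At s0: Dia s is true, s is false, so Dia s -> s is false.
      At s0: Dia s requires s at some successor in {s1, s3, s4, s7}.
        s holds at s3, so Dia s is true at s0.
    At s0: Box not s requires not s at every successor {s1, s3, s4, s7}.
      not s fails at s3, so Box not s is false at s0.
Satisfying worlds: {s0, s1, s2, s7}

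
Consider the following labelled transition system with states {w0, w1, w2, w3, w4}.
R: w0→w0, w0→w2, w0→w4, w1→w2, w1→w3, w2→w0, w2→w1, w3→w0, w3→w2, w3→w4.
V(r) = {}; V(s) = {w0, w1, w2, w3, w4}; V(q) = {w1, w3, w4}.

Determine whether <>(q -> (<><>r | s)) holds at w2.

Recall that <>ψ holds at a world iff ψ holds at some accessible world.
At w2: <>(q -> (<><>r | s)) requires q -> (<><>r | s) at some successor in {w0, w1}.
  q -> (<><>r | s) holds at w0, so <>(q -> (<><>r | s)) is true at w2.
    At w0: q is false, <><>r | s is true, so q -> (<><>r | s) is true.
      At w0: <><>r is false, s is true, so <><>r | s is true.

Yes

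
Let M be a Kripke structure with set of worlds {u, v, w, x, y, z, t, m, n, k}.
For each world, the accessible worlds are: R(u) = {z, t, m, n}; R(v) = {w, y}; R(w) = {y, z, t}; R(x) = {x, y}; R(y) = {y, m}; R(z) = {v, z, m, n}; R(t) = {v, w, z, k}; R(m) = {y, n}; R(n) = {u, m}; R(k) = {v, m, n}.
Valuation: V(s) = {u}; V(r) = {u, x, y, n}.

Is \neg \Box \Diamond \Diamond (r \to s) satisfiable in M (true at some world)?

No

Let φ = \neg \Box \Diamond \Diamond (r \to s). Evaluate φ at each world:
  u (successors {z, t, m, n}): φ is false.
  v (successors {w, y}): φ is false.
  w (successors {y, z, t}): φ is false.
  x (successors {x, y}): φ is false.
  y (successors {y, m}): φ is false.
  z (successors {v, z, m, n}): φ is false.
  t (successors {v, w, z, k}): φ is false.
  m (successors {y, n}): φ is false.
  n (successors {u, m}): φ is false.
  k (successors {v, m, n}): φ is false.
For instance, at n:
  At n: \Box \Diamond \Diamond (r \to s) is true, so \neg \Box \Diamond \Diamond (r \to s) is false.
    At n: \Box \Diamond \Diamond (r \to s) requires \Diamond \Diamond (r \to s) at every successor {u, m}.
      At u: \Diamond \Diamond (r \to s) is true.
      At m: \Diamond \Diamond (r \to s) is true.
    So \Box \Diamond \Diamond (r \to s) is true at n.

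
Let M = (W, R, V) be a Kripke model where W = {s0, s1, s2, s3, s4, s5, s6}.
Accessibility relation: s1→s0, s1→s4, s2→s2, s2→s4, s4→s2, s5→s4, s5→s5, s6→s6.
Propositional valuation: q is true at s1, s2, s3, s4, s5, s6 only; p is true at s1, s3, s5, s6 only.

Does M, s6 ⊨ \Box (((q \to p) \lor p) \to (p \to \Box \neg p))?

No

At s6: \Box (((q \to p) \lor p) \to (p \to \Box \neg p)) requires ((q \to p) \lor p) \to (p \to \Box \neg p) at every successor {s6}.
  ((q \to p) \lor p) \to (p \to \Box \neg p) fails at s6, so \Box (((q \to p) \lor p) \to (p \to \Box \neg p)) is false at s6.
    At s6: (q \to p) \lor p is true, p \to \Box \neg p is false, so ((q \to p) \lor p) \to (p \to \Box \neg p) is false.
      At s6: p is true, \Box \neg p is false, so p \to \Box \neg p is false.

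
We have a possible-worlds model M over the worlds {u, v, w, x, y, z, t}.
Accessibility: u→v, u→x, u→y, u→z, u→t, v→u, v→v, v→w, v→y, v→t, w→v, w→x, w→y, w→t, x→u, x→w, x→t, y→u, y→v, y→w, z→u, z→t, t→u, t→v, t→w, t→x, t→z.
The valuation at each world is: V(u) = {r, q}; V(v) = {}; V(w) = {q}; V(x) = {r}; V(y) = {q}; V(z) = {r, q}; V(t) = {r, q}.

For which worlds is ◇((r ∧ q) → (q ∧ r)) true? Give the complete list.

Let φ = ◇((r ∧ q) → (q ∧ r)). Evaluate φ at each world:
  u (successors {v, x, y, z, t}): φ is true.
  v (successors {u, v, w, y, t}): φ is true.
  w (successors {v, x, y, t}): φ is true.
  x (successors {u, w, t}): φ is true.
  y (successors {u, v, w}): φ is true.
  z (successors {u, t}): φ is true.
  t (successors {u, v, w, x, z}): φ is true.
For instance, at x:
  At x: ◇((r ∧ q) → (q ∧ r)) requires (r ∧ q) → (q ∧ r) at some successor in {u, w, t}.
    (r ∧ q) → (q ∧ r) holds at u, so ◇((r ∧ q) → (q ∧ r)) is true at x.
Satisfying worlds: {u, v, w, x, y, z, t}

u, v, w, x, y, z, t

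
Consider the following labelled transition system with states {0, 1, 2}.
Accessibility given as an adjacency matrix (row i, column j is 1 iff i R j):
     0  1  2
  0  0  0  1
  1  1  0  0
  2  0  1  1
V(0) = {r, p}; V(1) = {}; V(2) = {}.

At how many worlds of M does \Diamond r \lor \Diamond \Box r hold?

2

Let φ = \Diamond r \lor \Diamond \Box r. Evaluate φ at each world:
  0 (successors {2}): φ is false.
  1 (successors {0}): φ is true.
  2 (successors {1, 2}): φ is true.
For instance, at 2:
  At 2: \Diamond r is false, \Diamond \Box r is true, so \Diamond r \lor \Diamond \Box r is true.
    At 2: \Diamond r requires r at some successor in {1, 2}.
      At 1: r is false.
      At 2: r is false.
    So \Diamond r is false at 2.
    At 2: \Diamond \Box r requires \Box r at some successor in {1, 2}.
      \Box r holds at 1, so \Diamond \Box r is true at 2.
Satisfying worlds: {1, 2}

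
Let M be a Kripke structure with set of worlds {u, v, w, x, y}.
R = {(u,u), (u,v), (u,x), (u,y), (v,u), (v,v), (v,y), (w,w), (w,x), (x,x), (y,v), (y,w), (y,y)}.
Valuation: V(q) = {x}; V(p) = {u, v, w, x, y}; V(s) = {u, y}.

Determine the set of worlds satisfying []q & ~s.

x

Let φ = []q & ~s. Evaluate φ at each world:
  u (successors {u, v, x, y}): φ is false.
  v (successors {u, v, y}): φ is false.
  w (successors {w, x}): φ is false.
  x (successors {x}): φ is true.
  y (successors {v, w, y}): φ is false.
For instance, at u:
  At u: []q is false, ~s is false, so []q & ~s is false.
    At u: []q requires q at every successor {u, v, x, y}.
      q fails at u, so []q is false at u.
Satisfying worlds: {x}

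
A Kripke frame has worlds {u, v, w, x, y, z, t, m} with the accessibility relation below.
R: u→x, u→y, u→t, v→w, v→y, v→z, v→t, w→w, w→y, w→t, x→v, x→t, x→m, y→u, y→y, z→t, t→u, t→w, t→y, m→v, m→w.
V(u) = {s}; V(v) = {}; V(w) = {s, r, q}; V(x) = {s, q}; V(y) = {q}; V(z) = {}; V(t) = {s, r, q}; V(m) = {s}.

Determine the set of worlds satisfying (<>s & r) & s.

Recall that <>ψ holds at a world iff ψ holds at some accessible world.
Let φ = (<>s & r) & s. Evaluate φ at each world:
  u (successors {x, y, t}): φ is false.
  v (successors {w, y, z, t}): φ is false.
  w (successors {w, y, t}): φ is true.
  x (successors {v, t, m}): φ is false.
  y (successors {u, y}): φ is false.
  z (successors {t}): φ is false.
  t (successors {u, w, y}): φ is true.
  m (successors {v, w}): φ is false.
For instance, at u:
  At u: <>s & r is false, s is true, so (<>s & r) & s is false.
    At u: <>s is true, r is false, so <>s & r is false.
      At u: <>s requires s at some successor in {x, y, t}.
        s holds at x, so <>s is true at u.
Satisfying worlds: {w, t}

w, t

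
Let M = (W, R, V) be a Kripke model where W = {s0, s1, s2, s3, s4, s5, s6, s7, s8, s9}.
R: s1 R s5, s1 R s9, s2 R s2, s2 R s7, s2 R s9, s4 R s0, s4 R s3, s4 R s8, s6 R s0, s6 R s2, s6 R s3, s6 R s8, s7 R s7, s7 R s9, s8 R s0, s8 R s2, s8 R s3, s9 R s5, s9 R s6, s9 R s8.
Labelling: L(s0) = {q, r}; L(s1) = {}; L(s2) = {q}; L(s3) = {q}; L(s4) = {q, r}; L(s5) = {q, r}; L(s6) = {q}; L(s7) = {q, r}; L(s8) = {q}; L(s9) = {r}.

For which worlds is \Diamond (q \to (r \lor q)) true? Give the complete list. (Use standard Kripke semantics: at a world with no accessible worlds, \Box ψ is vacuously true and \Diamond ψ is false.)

s1, s2, s4, s6, s7, s8, s9

Let φ = \Diamond (q \to (r \lor q)). Evaluate φ at each world:
  s0 (successors ∅): φ is false.
  s1 (successors {s5, s9}): φ is true.
  s2 (successors {s2, s7, s9}): φ is true.
  s3 (successors ∅): φ is false.
  s4 (successors {s0, s3, s8}): φ is true.
  s5 (successors ∅): φ is false.
  s6 (successors {s0, s2, s3, s8}): φ is true.
  s7 (successors {s7, s9}): φ is true.
  s8 (successors {s0, s2, s3}): φ is true.
  s9 (successors {s5, s6, s8}): φ is true.
For instance, at s2:
  At s2: \Diamond (q \to (r \lor q)) requires q \to (r \lor q) at some successor in {s2, s7, s9}.
    q \to (r \lor q) holds at s2, so \Diamond (q \to (r \lor q)) is true at s2.
Satisfying worlds: {s1, s2, s4, s6, s7, s8, s9}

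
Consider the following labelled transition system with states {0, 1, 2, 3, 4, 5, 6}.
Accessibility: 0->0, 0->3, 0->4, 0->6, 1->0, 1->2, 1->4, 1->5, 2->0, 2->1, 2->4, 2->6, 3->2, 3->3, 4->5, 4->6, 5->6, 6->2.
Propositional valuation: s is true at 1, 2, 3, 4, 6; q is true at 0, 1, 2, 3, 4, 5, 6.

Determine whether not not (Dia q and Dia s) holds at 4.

At 4: not (Dia q and Dia s) is false, so not not (Dia q and Dia s) is true.
  At 4: Dia q and Dia s is true, so not (Dia q and Dia s) is false.
    At 4: Dia q is true, Dia s is true, so Dia q and Dia s is true.
      At 4: Dia q requires q at some successor in {5, 6}.
        q holds at 5, so Dia q is true at 4.
      At 4: Dia s requires s at some successor in {5, 6}.
        s holds at 6, so Dia s is true at 4.

Yes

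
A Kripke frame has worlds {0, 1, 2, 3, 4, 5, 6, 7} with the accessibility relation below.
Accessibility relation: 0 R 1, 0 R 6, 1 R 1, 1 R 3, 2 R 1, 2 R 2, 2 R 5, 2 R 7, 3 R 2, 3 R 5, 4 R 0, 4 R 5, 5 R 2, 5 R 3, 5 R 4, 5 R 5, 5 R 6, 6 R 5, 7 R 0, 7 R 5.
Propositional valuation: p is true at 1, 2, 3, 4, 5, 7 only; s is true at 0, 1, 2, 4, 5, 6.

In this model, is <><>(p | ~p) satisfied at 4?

Yes

At 4: <><>(p | ~p) requires <>(p | ~p) at some successor in {0, 5}.
  <>(p | ~p) holds at 0, so <><>(p | ~p) is true at 4.
    At 0: <>(p | ~p) requires p | ~p at some successor in {1, 6}.
      p | ~p holds at 1, so <>(p | ~p) is true at 0.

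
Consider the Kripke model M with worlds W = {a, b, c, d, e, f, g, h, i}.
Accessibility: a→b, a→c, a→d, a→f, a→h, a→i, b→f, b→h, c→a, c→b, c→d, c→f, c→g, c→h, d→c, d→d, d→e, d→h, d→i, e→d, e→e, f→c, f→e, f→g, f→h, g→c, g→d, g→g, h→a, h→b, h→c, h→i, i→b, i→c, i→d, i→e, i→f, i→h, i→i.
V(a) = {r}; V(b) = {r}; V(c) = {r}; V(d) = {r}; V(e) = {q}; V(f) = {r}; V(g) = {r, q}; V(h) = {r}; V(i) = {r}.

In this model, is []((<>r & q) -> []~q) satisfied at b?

Yes

Recall that []ψ holds at a world iff ψ holds at every accessible world, and <>ψ holds iff ψ holds at some accessible world.
At b: []((<>r & q) -> []~q) requires (<>r & q) -> []~q at every successor {f, h}.
    At f: <>r & q is false, []~q is false, so (<>r & q) -> []~q is true.
      At f: <>r is true, q is false, so <>r & q is false.
      At f: []~q requires ~q at every successor {c, e, g, h}.
        ~q fails at e, so []~q is false at f.
    At h: <>r & q is false, []~q is true, so (<>r & q) -> []~q is true.
      At h: <>r is true, q is false, so <>r & q is false.
      At h: []~q requires ~q at every successor {a, b, c, i}.
        At a: ~q is true.
        At b: ~q is true.
        At c: ~q is true.
        At i: ~q is true.
      So []~q is true at h.
So []((<>r & q) -> []~q) is true at b.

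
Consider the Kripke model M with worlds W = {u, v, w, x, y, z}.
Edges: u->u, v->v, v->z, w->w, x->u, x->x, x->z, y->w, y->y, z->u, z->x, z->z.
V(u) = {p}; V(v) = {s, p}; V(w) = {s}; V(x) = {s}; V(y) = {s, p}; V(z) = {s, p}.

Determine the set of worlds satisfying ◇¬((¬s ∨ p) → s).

u, x, z

Let φ = ◇¬((¬s ∨ p) → s). Evaluate φ at each world:
  u (successors {u}): φ is true.
  v (successors {v, z}): φ is false.
  w (successors {w}): φ is false.
  x (successors {u, x, z}): φ is true.
  y (successors {w, y}): φ is false.
  z (successors {u, x, z}): φ is true.
For instance, at y:
  At y: ◇¬((¬s ∨ p) → s) requires ¬((¬s ∨ p) → s) at some successor in {w, y}.
    At w: ¬((¬s ∨ p) → s) is false.
    At y: ¬((¬s ∨ p) → s) is false.
  So ◇¬((¬s ∨ p) → s) is false at y.
Satisfying worlds: {u, x, z}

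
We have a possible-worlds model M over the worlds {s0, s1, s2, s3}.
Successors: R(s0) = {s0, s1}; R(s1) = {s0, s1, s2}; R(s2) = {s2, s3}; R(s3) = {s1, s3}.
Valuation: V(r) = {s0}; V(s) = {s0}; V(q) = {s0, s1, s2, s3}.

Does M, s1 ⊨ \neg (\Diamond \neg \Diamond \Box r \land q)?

At s1: \Diamond \neg \Diamond \Box r \land q is true, so \neg (\Diamond \neg \Diamond \Box r \land q) is false.
  At s1: \Diamond \neg \Diamond \Box r is true, q is true, so \Diamond \neg \Diamond \Box r \land q is true.
    At s1: \Diamond \neg \Diamond \Box r requires \neg \Diamond \Box r at some successor in {s0, s1, s2}.
      \neg \Diamond \Box r holds at s0, so \Diamond \neg \Diamond \Box r is true at s1.

No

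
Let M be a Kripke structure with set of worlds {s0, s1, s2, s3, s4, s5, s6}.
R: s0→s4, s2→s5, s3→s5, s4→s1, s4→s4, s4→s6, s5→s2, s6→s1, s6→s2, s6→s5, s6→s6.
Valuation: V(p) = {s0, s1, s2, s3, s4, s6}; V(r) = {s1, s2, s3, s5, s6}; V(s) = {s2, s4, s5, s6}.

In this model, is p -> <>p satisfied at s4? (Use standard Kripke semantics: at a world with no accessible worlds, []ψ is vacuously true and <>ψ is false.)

Yes

At s4: p is true, <>p is true, so p -> <>p is true.
  At s4: <>p requires p at some successor in {s1, s4, s6}.
    p holds at s1, so <>p is true at s4.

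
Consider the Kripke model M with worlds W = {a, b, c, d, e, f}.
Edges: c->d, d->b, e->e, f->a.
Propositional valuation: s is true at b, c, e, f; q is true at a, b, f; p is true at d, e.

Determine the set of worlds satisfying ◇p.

Let φ = ◇p. Evaluate φ at each world:
  a (successors ∅): φ is false.
  b (successors ∅): φ is false.
  c (successors {d}): φ is true.
  d (successors {b}): φ is false.
  e (successors {e}): φ is true.
  f (successors {a}): φ is false.
For instance, at f:
  At f: ◇p requires p at some successor in {a}.
    At a: p is false.
  So ◇p is false at f.
Satisfying worlds: {c, e}

c, e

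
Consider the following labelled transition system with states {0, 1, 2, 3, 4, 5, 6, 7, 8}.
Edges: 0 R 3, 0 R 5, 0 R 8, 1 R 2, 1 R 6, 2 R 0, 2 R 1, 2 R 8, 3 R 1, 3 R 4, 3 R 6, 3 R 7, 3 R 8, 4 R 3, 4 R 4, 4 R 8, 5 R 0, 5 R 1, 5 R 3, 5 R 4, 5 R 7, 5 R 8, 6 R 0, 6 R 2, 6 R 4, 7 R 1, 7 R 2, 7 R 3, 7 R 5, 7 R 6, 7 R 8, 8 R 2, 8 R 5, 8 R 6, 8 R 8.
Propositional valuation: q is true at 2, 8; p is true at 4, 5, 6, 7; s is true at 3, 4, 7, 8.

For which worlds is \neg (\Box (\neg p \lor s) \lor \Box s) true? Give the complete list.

0, 1, 3, 7, 8

Recall that \Box ψ holds at a world iff ψ holds at every accessible world, and \Diamond ψ holds iff ψ holds at some accessible world.
Let φ = \neg (\Box (\neg p \lor s) \lor \Box s). Evaluate φ at each world:
  0 (successors {3, 5, 8}): φ is true.
  1 (successors {2, 6}): φ is true.
  2 (successors {0, 1, 8}): φ is false.
  3 (successors {1, 4, 6, 7, 8}): φ is true.
  4 (successors {3, 4, 8}): φ is false.
  5 (successors {0, 1, 3, 4, 7, 8}): φ is false.
  6 (successors {0, 2, 4}): φ is false.
  7 (successors {1, 2, 3, 5, 6, 8}): φ is true.
  8 (successors {2, 5, 6, 8}): φ is true.
For instance, at 7:
  At 7: \Box (\neg p \lor s) \lor \Box s is false, so \neg (\Box (\neg p \lor s) \lor \Box s) is true.
    At 7: \Box (\neg p \lor s) is false, \Box s is false, so \Box (\neg p \lor s) \lor \Box s is false.
      At 7: \Box (\neg p \lor s) requires \neg p \lor s at every successor {1, 2, 3, 5, 6, 8}.
        \neg p \lor s fails at 5, so \Box (\neg p \lor s) is false at 7.
      At 7: \Box s requires s at every successor {1, 2, 3, 5, 6, 8}.
        s fails at 1, so \Box s is false at 7.
Satisfying worlds: {0, 1, 3, 7, 8}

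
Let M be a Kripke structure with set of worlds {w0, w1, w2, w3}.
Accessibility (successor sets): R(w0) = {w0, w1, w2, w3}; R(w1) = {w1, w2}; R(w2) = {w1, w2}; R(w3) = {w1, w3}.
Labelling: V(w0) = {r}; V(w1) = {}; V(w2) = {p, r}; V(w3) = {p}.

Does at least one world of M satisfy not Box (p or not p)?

No

Let φ = not Box (p or not p). Evaluate φ at each world:
  w0 (successors {w0, w1, w2, w3}): φ is false.
  w1 (successors {w1, w2}): φ is false.
  w2 (successors {w1, w2}): φ is false.
  w3 (successors {w1, w3}): φ is false.
For instance, at w1:
  At w1: Box (p or not p) is true, so not Box (p or not p) is false.
    At w1: Box (p or not p) requires p or not p at every successor {w1, w2}.
      At w1: p or not p is true.
      At w2: p or not p is true.
    So Box (p or not p) is true at w1.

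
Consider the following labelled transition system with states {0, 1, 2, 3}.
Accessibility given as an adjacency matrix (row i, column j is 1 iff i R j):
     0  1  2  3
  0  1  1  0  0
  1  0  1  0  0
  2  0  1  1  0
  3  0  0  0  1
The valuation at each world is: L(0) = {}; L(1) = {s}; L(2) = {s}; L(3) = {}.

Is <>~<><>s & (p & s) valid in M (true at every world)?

No

Let φ = <>~<><>s & (p & s). Evaluate φ at each world:
  0 (successors {0, 1}): φ is false.
  1 (successors {1}): φ is false.
  2 (successors {1, 2}): φ is false.
  3 (successors {3}): φ is false.
Detail at 0 (counterexample):
  At 0: <>~<><>s is false, p & s is false, so <>~<><>s & (p & s) is false.
    At 0: <>~<><>s requires ~<><>s at some successor in {0, 1}.
      At 0: ~<><>s is false.
      At 1: ~<><>s is false.
    So <>~<><>s is false at 0.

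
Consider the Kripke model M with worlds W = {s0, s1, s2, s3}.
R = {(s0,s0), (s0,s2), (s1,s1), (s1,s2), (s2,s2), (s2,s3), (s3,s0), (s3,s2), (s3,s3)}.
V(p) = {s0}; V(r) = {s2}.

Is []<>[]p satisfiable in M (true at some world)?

No

Let φ = []<>[]p. Evaluate φ at each world:
  s0 (successors {s0, s2}): φ is false.
  s1 (successors {s1, s2}): φ is false.
  s2 (successors {s2, s3}): φ is false.
  s3 (successors {s0, s2, s3}): φ is false.
For instance, at s1:
  At s1: []<>[]p requires <>[]p at every successor {s1, s2}.
    <>[]p fails at s1, so []<>[]p is false at s1.
      At s1: <>[]p requires []p at some successor in {s1, s2}.
        At s1: []p is false.
        At s2: []p is false.
      So <>[]p is false at s1.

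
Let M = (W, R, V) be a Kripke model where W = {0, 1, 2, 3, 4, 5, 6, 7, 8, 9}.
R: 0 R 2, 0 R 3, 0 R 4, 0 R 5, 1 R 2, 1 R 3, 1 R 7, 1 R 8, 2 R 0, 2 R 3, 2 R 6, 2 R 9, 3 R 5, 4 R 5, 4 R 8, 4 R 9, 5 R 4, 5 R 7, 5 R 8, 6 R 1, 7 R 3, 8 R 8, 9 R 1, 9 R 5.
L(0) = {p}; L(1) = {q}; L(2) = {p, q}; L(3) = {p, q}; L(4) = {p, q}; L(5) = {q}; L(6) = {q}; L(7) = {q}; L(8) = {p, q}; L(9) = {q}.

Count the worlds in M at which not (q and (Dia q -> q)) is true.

1

Recall that Dia ψ holds at a world iff ψ holds at some accessible world.
Let φ = not (q and (Dia q -> q)). Evaluate φ at each world:
  0 (successors {2, 3, 4, 5}): φ is true.
  1 (successors {2, 3, 7, 8}): φ is false.
  2 (successors {0, 3, 6, 9}): φ is false.
  3 (successors {5}): φ is false.
  4 (successors {5, 8, 9}): φ is false.
  5 (successors {4, 7, 8}): φ is false.
  6 (successors {1}): φ is false.
  7 (successors {3}): φ is false.
  8 (successors {8}): φ is false.
  9 (successors {1, 5}): φ is false.
For instance, at 4:
  At 4: q and (Dia q -> q) is true, so not (q and (Dia q -> q)) is false.
    At 4: q is true, Dia q -> q is true, so q and (Dia q -> q) is true.
      At 4: Dia q is true, q is true, so Dia q -> q is true.
Satisfying worlds: {0}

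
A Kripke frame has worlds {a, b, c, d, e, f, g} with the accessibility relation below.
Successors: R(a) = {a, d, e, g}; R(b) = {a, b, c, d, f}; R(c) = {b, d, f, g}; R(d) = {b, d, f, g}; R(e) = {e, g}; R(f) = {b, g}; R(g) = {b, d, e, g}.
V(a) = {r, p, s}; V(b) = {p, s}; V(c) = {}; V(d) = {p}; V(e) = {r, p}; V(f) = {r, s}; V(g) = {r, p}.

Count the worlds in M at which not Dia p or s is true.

Let φ = not Dia p or s. Evaluate φ at each world:
  a (successors {a, d, e, g}): φ is true.
  b (successors {a, b, c, d, f}): φ is true.
  c (successors {b, d, f, g}): φ is false.
  d (successors {b, d, f, g}): φ is false.
  e (successors {e, g}): φ is false.
  f (successors {b, g}): φ is true.
  g (successors {b, d, e, g}): φ is false.
For instance, at d:
  At d: not Dia p is false, s is false, so not Dia p or s is false.
    At d: Dia p is true, so not Dia p is false.
      At d: Dia p requires p at some successor in {b, d, f, g}.
        p holds at b, so Dia p is true at d.
Satisfying worlds: {a, b, f}

3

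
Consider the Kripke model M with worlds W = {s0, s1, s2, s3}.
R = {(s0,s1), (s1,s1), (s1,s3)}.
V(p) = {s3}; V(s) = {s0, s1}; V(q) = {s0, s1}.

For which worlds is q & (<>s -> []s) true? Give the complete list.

Recall that []ψ holds at a world iff ψ holds at every accessible world, and <>ψ holds iff ψ holds at some accessible world.
Let φ = q & (<>s -> []s). Evaluate φ at each world:
  s0 (successors {s1}): φ is true.
  s1 (successors {s1, s3}): φ is false.
  s2 (successors ∅): φ is false.
  s3 (successors ∅): φ is false.
For instance, at s1:
  At s1: q is true, <>s -> []s is false, so q & (<>s -> []s) is false.
    At s1: <>s is true, []s is false, so <>s -> []s is false.
      At s1: <>s requires s at some successor in {s1, s3}.
        s holds at s1, so <>s is true at s1.
      At s1: []s requires s at every successor {s1, s3}.
        s fails at s3, so []s is false at s1.
Satisfying worlds: {s0}

s0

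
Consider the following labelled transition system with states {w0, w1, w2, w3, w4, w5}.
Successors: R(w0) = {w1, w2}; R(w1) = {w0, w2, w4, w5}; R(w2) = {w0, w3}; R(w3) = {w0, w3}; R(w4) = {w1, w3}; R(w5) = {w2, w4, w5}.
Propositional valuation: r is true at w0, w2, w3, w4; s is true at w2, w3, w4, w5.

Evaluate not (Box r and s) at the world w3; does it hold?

No

At w3: Box r and s is true, so not (Box r and s) is false.
  At w3: Box r is true, s is true, so Box r and s is true.
    At w3: Box r requires r at every successor {w0, w3}.
      At w0: r is true.
      At w3: r is true.
    So Box r is true at w3.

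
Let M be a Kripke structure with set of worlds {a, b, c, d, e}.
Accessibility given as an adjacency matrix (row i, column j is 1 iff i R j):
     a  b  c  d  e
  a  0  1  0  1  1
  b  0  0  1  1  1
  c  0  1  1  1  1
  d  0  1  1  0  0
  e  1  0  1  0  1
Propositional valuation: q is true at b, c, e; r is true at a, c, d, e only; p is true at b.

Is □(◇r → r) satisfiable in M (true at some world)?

Let φ = □(◇r → r). Evaluate φ at each world:
  a (successors {b, d, e}): φ is false.
  b (successors {c, d, e}): φ is true.
  c (successors {b, c, d, e}): φ is false.
  d (successors {b, c}): φ is false.
  e (successors {a, c, e}): φ is true.
Detail at b (witness):
  At b: □(◇r → r) requires ◇r → r at every successor {c, d, e}.
      At c: ◇r is true, r is true, so ◇r → r is true.
      At d: ◇r is true, r is true, so ◇r → r is true.
      At e: ◇r is true, r is true, so ◇r → r is true.
  So □(◇r → r) is true at b.

Yes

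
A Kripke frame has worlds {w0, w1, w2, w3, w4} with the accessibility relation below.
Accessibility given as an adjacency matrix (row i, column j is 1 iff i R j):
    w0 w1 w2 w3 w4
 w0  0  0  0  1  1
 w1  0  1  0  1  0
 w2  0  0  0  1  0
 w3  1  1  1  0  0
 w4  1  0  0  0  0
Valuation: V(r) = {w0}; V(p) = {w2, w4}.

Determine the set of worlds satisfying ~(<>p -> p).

w0, w3

Recall that <>ψ holds at a world iff ψ holds at some accessible world.
Let φ = ~(<>p -> p). Evaluate φ at each world:
  w0 (successors {w3, w4}): φ is true.
  w1 (successors {w1, w3}): φ is false.
  w2 (successors {w3}): φ is false.
  w3 (successors {w0, w1, w2}): φ is true.
  w4 (successors {w0}): φ is false.
For instance, at w2:
  At w2: <>p -> p is true, so ~(<>p -> p) is false.
    At w2: <>p is false, p is true, so <>p -> p is true.
      At w2: <>p requires p at some successor in {w3}.
        At w3: p is false.
      So <>p is false at w2.
Satisfying worlds: {w0, w3}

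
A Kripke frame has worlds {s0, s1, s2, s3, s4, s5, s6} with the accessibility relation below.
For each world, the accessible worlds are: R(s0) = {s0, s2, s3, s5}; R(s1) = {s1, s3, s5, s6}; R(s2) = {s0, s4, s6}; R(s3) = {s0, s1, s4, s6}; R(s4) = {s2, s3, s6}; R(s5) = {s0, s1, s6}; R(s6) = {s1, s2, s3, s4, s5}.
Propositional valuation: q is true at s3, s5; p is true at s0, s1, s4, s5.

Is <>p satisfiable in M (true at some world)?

Let φ = <>p. Evaluate φ at each world:
  s0 (successors {s0, s2, s3, s5}): φ is true.
  s1 (successors {s1, s3, s5, s6}): φ is true.
  s2 (successors {s0, s4, s6}): φ is true.
  s3 (successors {s0, s1, s4, s6}): φ is true.
  s4 (successors {s2, s3, s6}): φ is false.
  s5 (successors {s0, s1, s6}): φ is true.
  s6 (successors {s1, s2, s3, s4, s5}): φ is true.
Detail at s0 (witness):
  At s0: <>p requires p at some successor in {s0, s2, s3, s5}.
    p holds at s0, so <>p is true at s0.

Yes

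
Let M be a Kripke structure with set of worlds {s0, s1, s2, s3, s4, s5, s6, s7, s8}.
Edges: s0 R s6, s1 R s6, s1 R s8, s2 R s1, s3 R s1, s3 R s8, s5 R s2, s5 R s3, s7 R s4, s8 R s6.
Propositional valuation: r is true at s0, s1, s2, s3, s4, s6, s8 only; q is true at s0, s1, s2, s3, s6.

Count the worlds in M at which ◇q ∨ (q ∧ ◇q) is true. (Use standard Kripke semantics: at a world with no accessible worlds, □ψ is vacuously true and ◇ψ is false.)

Let φ = ◇q ∨ (q ∧ ◇q). Evaluate φ at each world:
  s0 (successors {s6}): φ is true.
  s1 (successors {s6, s8}): φ is true.
  s2 (successors {s1}): φ is true.
  s3 (successors {s1, s8}): φ is true.
  s4 (successors ∅): φ is false.
  s5 (successors {s2, s3}): φ is true.
  s6 (successors ∅): φ is false.
  s7 (successors {s4}): φ is false.
  s8 (successors {s6}): φ is true.
For instance, at s2:
  At s2: ◇q is true, q ∧ ◇q is true, so ◇q ∨ (q ∧ ◇q) is true.
    At s2: ◇q requires q at some successor in {s1}.
      q holds at s1, so ◇q is true at s2.
    At s2: q is true, ◇q is true, so q ∧ ◇q is true.
      At s2: ◇q requires q at some successor in {s1}.
        q holds at s1, so ◇q is true at s2.
Satisfying worlds: {s0, s1, s2, s3, s5, s8}

6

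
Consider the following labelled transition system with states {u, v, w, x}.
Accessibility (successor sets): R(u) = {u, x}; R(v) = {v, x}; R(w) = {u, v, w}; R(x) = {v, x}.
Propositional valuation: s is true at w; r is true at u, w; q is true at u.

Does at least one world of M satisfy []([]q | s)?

Let φ = []([]q | s). Evaluate φ at each world:
  u (successors {u, x}): φ is false.
  v (successors {v, x}): φ is false.
  w (successors {u, v, w}): φ is false.
  x (successors {v, x}): φ is false.
For instance, at u:
  At u: []([]q | s) requires []q | s at every successor {u, x}.
    []q | s fails at u, so []([]q | s) is false at u.
      At u: []q is false, s is false, so []q | s is false.

No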